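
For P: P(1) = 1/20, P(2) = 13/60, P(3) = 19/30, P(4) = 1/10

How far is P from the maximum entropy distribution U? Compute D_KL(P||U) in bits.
0.5563 bits

U(i) = 1/4 for all i

D_KL(P||U) = Σ P(x) log₂(P(x) / (1/4))
           = Σ P(x) log₂(P(x)) + log₂(4)
           = log₂(4) - H(P)

H(P) = -Σ P(x) log₂(P(x)):
  -P(1)·log₂(P(1)) = -(1/20)·log₂(1/20) = 0.21610
  -P(2)·log₂(P(2)) = -(13/60)·log₂(13/60) = 0.47806
  -P(3)·log₂(P(3)) = -(19/30)·log₂(19/30) = 0.41734
  -P(4)·log₂(P(4)) = -(1/10)·log₂(1/10) = 0.33219
H(P) = 0.21610 + 0.47806 + 0.41734 + 0.33219 = 1.44369 bits

log₂(4) = 2.00000 bits

D_KL(P||U) = 2.00000 - 1.44369 = 0.55631 ≈ 0.5563 bits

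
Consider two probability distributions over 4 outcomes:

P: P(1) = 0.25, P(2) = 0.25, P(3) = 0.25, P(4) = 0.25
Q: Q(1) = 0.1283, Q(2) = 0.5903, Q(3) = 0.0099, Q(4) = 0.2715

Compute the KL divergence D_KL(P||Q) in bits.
1.0656 bits

D_KL(P||Q) = Σ P(x) log₂(P(x)/Q(x))

Computing term by term:
  P(1)·log₂(P(1)/Q(1)) = 0.25·log₂(0.25/0.1283) = 0.24060
  P(2)·log₂(P(2)/Q(2)) = 0.25·log₂(0.25/0.5903) = -0.30988
  P(3)·log₂(P(3)/Q(3)) = 0.25·log₂(0.25/0.0099) = 1.16459
  P(4)·log₂(P(4)/Q(4)) = 0.25·log₂(0.25/0.2715) = -0.02976

D_KL(P||Q) = 0.24060 - 0.30988 + 1.16459 - 0.02976 = 1.06555 ≈ 1.0656 bits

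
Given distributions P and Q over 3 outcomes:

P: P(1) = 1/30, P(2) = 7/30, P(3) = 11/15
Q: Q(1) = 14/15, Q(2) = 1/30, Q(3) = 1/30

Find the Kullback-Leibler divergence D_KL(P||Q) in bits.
3.7651 bits

D_KL(P||Q) = Σ P(x) log₂(P(x)/Q(x))

Computing term by term:
  P(1)·log₂(P(1)/Q(1)) = (1/30)·log₂((1/30)/(14/15)) = -0.16025
  P(2)·log₂(P(2)/Q(2)) = (7/30)·log₂((7/30)/(1/30)) = 0.65505
  P(3)·log₂(P(3)/Q(3)) = (11/15)·log₂((11/15)/(1/30)) = 3.27025

D_KL(P||Q) = -0.16025 + 0.65505 + 3.27025 = 3.76505 ≈ 3.7651 bits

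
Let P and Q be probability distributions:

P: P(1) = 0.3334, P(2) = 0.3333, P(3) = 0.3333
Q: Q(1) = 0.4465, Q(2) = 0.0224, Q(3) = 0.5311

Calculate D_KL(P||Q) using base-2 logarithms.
0.9338 bits

D_KL(P||Q) = Σ P(x) log₂(P(x)/Q(x))

Computing term by term:
  P(1)·log₂(P(1)/Q(1)) = 0.3334·log₂(0.3334/0.4465) = -0.14050
  P(2)·log₂(P(2)/Q(2)) = 0.3333·log₂(0.3333/0.0224) = 1.29829
  P(3)·log₂(P(3)/Q(3)) = 0.3333·log₂(0.3333/0.5311) = -0.22403

D_KL(P||Q) = -0.14050 + 1.29829 - 0.22403 = 0.93376 ≈ 0.9338 bits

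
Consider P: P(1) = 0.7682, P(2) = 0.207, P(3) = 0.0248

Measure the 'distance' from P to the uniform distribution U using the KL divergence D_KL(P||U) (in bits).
0.6901 bits

U(i) = 1/3 for all i

D_KL(P||U) = Σ P(x) log₂(P(x) / (1/3))
           = Σ P(x) log₂(P(x)) + log₂(3)
           = log₂(3) - H(P)

H(P) = -Σ P(x) log₂(P(x)):
  -P(1)·log₂(P(1)) = -(0.7682)·log₂(0.7682) = 0.29226
  -P(2)·log₂(P(2)) = -(0.207)·log₂(0.207) = 0.47037
  -P(3)·log₂(P(3)) = -(0.0248)·log₂(0.0248) = 0.13227
H(P) = 0.29226 + 0.47037 + 0.13227 = 0.89490 bits

log₂(3) = 1.58496 bits

D_KL(P||U) = 1.58496 - 0.89490 = 0.69006 ≈ 0.6901 bits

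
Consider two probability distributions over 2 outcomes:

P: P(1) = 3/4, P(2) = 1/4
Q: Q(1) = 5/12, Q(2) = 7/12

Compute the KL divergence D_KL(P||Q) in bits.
0.3304 bits

D_KL(P||Q) = Σ P(x) log₂(P(x)/Q(x))

Computing term by term:
  P(1)·log₂(P(1)/Q(1)) = (3/4)·log₂((3/4)/(5/12)) = 0.63600
  P(2)·log₂(P(2)/Q(2)) = (1/4)·log₂((1/4)/(7/12)) = -0.30560

D_KL(P||Q) = 0.63600 - 0.30560 = 0.33040 ≈ 0.3304 bits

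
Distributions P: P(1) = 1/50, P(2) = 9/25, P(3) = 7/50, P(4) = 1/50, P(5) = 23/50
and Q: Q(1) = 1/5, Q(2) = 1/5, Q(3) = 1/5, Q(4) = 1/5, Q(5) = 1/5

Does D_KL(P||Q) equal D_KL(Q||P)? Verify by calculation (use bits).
D_KL(P||Q) = 0.6531 bits, D_KL(Q||P) = 1.0218 bits. No — D_KL(P||Q) ≠ D_KL(Q||P) for this pair.

D_KL(P||Q) = Σ P(x) log₂(P(x)/Q(x))

Computing term by term:
  P(1)·log₂(P(1)/Q(1)) = (1/50)·log₂((1/50)/(1/5)) = -0.06644
  P(2)·log₂(P(2)/Q(2)) = (9/25)·log₂((9/25)/(1/5)) = 0.30528
  P(3)·log₂(P(3)/Q(3)) = (7/50)·log₂((7/50)/(1/5)) = -0.07204
  P(4)·log₂(P(4)/Q(4)) = (1/50)·log₂((1/50)/(1/5)) = -0.06644
  P(5)·log₂(P(5)/Q(5)) = (23/50)·log₂((23/50)/(1/5)) = 0.55275

D_KL(P||Q) = -0.06644 + 0.30528 - 0.07204 - 0.06644 + 0.55275 = 0.65311 ≈ 0.6531 bits

D_KL(Q||P) = Σ Q(x) log₂(Q(x)/P(x))

Computing term by term:
  Q(1)·log₂(Q(1)/P(1)) = (1/5)·log₂((1/5)/(1/50)) = 0.66439
  Q(2)·log₂(Q(2)/P(2)) = (1/5)·log₂((1/5)/(9/25)) = -0.16960
  Q(3)·log₂(Q(3)/P(3)) = (1/5)·log₂((1/5)/(7/50)) = 0.10291
  Q(4)·log₂(Q(4)/P(4)) = (1/5)·log₂((1/5)/(1/50)) = 0.66439
  Q(5)·log₂(Q(5)/P(5)) = (1/5)·log₂((1/5)/(23/50)) = -0.24033

D_KL(Q||P) = 0.66439 - 0.16960 + 0.10291 + 0.66439 - 0.24033 = 1.02176 ≈ 1.0218 bits

These are NOT equal (difference: 0.3687 bits). KL divergence is asymmetric: D_KL(P||Q) ≠ D_KL(Q||P) in general.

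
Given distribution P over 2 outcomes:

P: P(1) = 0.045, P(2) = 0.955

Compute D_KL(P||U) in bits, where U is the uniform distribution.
0.7352 bits

U(i) = 1/2 for all i

D_KL(P||U) = Σ P(x) log₂(P(x) / (1/2))
           = Σ P(x) log₂(P(x)) + log₂(2)
           = log₂(2) - H(P)

H(P) = -Σ P(x) log₂(P(x)):
  -P(1)·log₂(P(1)) = -(0.045)·log₂(0.045) = 0.20133
  -P(2)·log₂(P(2)) = -(0.955)·log₂(0.955) = 0.06344
H(P) = 0.20133 + 0.06344 = 0.26477 bits

log₂(2) = 1.00000 bits

D_KL(P||U) = 1.00000 - 0.26477 = 0.73523 ≈ 0.7352 bits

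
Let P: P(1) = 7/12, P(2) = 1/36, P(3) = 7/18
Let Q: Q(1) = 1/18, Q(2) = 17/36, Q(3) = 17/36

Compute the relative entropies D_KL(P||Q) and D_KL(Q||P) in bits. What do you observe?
D_KL(P||Q) = 1.7564 bits, D_KL(Q||P) = 1.8740 bits. The two directions give different values (D_KL(Q||P) exceeds D_KL(P||Q) by 0.1176 bits): KL divergence is asymmetric.

D_KL(P||Q) = Σ P(x) log₂(P(x)/Q(x))

Computing term by term:
  P(1)·log₂(P(1)/Q(1)) = (7/12)·log₂((7/12)/(1/18)) = 1.97885
  P(2)·log₂(P(2)/Q(2)) = (1/36)·log₂((1/36)/(17/36)) = -0.11354
  P(3)·log₂(P(3)/Q(3)) = (7/18)·log₂((7/18)/(17/36)) = -0.10893

D_KL(P||Q) = 1.97885 - 0.11354 - 0.10893 = 1.75638 ≈ 1.7564 bits

D_KL(Q||P) = Σ Q(x) log₂(Q(x)/P(x))

Computing term by term:
  Q(1)·log₂(Q(1)/P(1)) = (1/18)·log₂((1/18)/(7/12)) = -0.18846
  Q(2)·log₂(Q(2)/P(2)) = (17/36)·log₂((17/36)/(1/36)) = 1.93019
  Q(3)·log₂(Q(3)/P(3)) = (17/36)·log₂((17/36)/(7/18)) = 0.13227

D_KL(Q||P) = -0.18846 + 1.93019 + 0.13227 = 1.87400 ≈ 1.8740 bits

These are NOT equal (difference: 0.1176 bits). KL divergence is asymmetric: D_KL(P||Q) ≠ D_KL(Q||P) in general.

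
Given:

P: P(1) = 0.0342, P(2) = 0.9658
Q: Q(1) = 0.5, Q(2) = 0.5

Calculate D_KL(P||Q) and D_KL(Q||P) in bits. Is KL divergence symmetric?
D_KL(P||Q) = 0.7850 bits, D_KL(Q||P) = 1.4600 bits. No, KL divergence is not symmetric.

D_KL(P||Q) = Σ P(x) log₂(P(x)/Q(x))

Computing term by term:
  P(1)·log₂(P(1)/Q(1)) = 0.0342·log₂(0.0342/0.5) = -0.13235
  P(2)·log₂(P(2)/Q(2)) = 0.9658·log₂(0.9658/0.5) = 0.91731

D_KL(P||Q) = -0.13235 + 0.91731 = 0.78496 ≈ 0.7850 bits

D_KL(Q||P) = Σ Q(x) log₂(Q(x)/P(x))

Computing term by term:
  Q(1)·log₂(Q(1)/P(1)) = 0.5·log₂(0.5/0.0342) = 1.93493
  Q(2)·log₂(Q(2)/P(2)) = 0.5·log₂(0.5/0.9658) = -0.47490

D_KL(Q||P) = 1.93493 - 0.47490 = 1.46003 ≈ 1.4600 bits

These are NOT equal (difference: 0.6750 bits). KL divergence is asymmetric: D_KL(P||Q) ≠ D_KL(Q||P) in general.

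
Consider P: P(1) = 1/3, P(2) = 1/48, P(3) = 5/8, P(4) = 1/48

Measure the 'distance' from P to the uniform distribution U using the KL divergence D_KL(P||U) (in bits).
0.8152 bits

U(i) = 1/4 for all i

D_KL(P||U) = Σ P(x) log₂(P(x) / (1/4))
           = Σ P(x) log₂(P(x)) + log₂(4)
           = log₂(4) - H(P)

H(P) = -Σ P(x) log₂(P(x)):
  -P(1)·log₂(P(1)) = -(1/3)·log₂(1/3) = 0.52832
  -P(2)·log₂(P(2)) = -(1/48)·log₂(1/48) = 0.11635
  -P(3)·log₂(P(3)) = -(5/8)·log₂(5/8) = 0.42379
  -P(4)·log₂(P(4)) = -(1/48)·log₂(1/48) = 0.11635
H(P) = 0.52832 + 0.11635 + 0.42379 + 0.11635 = 1.18481 bits

log₂(4) = 2.00000 bits

D_KL(P||U) = 2.00000 - 1.18481 = 0.81519 ≈ 0.8152 bits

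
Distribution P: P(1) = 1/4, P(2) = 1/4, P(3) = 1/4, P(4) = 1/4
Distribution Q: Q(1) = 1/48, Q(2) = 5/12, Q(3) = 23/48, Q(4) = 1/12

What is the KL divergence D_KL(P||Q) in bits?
0.8736 bits

D_KL(P||Q) = Σ P(x) log₂(P(x)/Q(x))

Computing term by term:
  P(1)·log₂(P(1)/Q(1)) = (1/4)·log₂((1/4)/(1/48)) = 0.89624
  P(2)·log₂(P(2)/Q(2)) = (1/4)·log₂((1/4)/(5/12)) = -0.18424
  P(3)·log₂(P(3)/Q(3)) = (1/4)·log₂((1/4)/(23/48)) = -0.23465
  P(4)·log₂(P(4)/Q(4)) = (1/4)·log₂((1/4)/(1/12)) = 0.39624

D_KL(P||Q) = 0.89624 - 0.18424 - 0.23465 + 0.39624 = 0.87359 ≈ 0.8736 bits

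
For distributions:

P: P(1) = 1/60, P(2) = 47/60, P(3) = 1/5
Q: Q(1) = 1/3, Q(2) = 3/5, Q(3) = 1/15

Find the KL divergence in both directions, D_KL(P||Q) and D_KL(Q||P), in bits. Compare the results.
D_KL(P||Q) = 0.5463 bits, D_KL(Q||P) = 1.1042 bits. D_KL(Q||P) is larger than D_KL(P||Q) by 0.5579 bits; the two directions differ.

D_KL(P||Q) = Σ P(x) log₂(P(x)/Q(x))

Computing term by term:
  P(1)·log₂(P(1)/Q(1)) = (1/60)·log₂((1/60)/(1/3)) = -0.07203
  P(2)·log₂(P(2)/Q(2)) = (47/60)·log₂((47/60)/(3/5)) = 0.30132
  P(3)·log₂(P(3)/Q(3)) = (1/5)·log₂((1/5)/(1/15)) = 0.31699

D_KL(P||Q) = -0.07203 + 0.30132 + 0.31699 = 0.54628 ≈ 0.5463 bits

D_KL(Q||P) = Σ Q(x) log₂(Q(x)/P(x))

Computing term by term:
  Q(1)·log₂(Q(1)/P(1)) = (1/3)·log₂((1/3)/(1/60)) = 1.44064
  Q(2)·log₂(Q(2)/P(2)) = (3/5)·log₂((3/5)/(47/60)) = -0.23080
  Q(3)·log₂(Q(3)/P(3)) = (1/15)·log₂((1/15)/(1/5)) = -0.10566

D_KL(Q||P) = 1.44064 - 0.23080 - 0.10566 = 1.10418 ≈ 1.1042 bits

These are NOT equal (difference: 0.5579 bits). KL divergence is asymmetric: D_KL(P||Q) ≠ D_KL(Q||P) in general.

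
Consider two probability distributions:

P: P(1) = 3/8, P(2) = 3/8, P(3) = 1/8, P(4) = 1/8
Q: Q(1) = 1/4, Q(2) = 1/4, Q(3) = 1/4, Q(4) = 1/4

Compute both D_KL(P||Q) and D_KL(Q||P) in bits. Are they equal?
D_KL(P||Q) = 0.1887 bits, D_KL(Q||P) = 0.2075 bits. No, they are not equal.

D_KL(P||Q) = Σ P(x) log₂(P(x)/Q(x))

Computing term by term:
  P(1)·log₂(P(1)/Q(1)) = (3/8)·log₂((3/8)/(1/4)) = 0.21936
  P(2)·log₂(P(2)/Q(2)) = (3/8)·log₂((3/8)/(1/4)) = 0.21936
  P(3)·log₂(P(3)/Q(3)) = (1/8)·log₂((1/8)/(1/4)) = -0.12500
  P(4)·log₂(P(4)/Q(4)) = (1/8)·log₂((1/8)/(1/4)) = -0.12500

D_KL(P||Q) = 0.21936 + 0.21936 - 0.12500 - 0.12500 = 0.18872 ≈ 0.1887 bits

D_KL(Q||P) = Σ Q(x) log₂(Q(x)/P(x))

Computing term by term:
  Q(1)·log₂(Q(1)/P(1)) = (1/4)·log₂((1/4)/(3/8)) = -0.14624
  Q(2)·log₂(Q(2)/P(2)) = (1/4)·log₂((1/4)/(3/8)) = -0.14624
  Q(3)·log₂(Q(3)/P(3)) = (1/4)·log₂((1/4)/(1/8)) = 0.25000
  Q(4)·log₂(Q(4)/P(4)) = (1/4)·log₂((1/4)/(1/8)) = 0.25000

D_KL(Q||P) = -0.14624 - 0.14624 + 0.25000 + 0.25000 = 0.20752 ≈ 0.2075 bits

These are NOT equal (difference: 0.0188 bits). KL divergence is asymmetric: D_KL(P||Q) ≠ D_KL(Q||P) in general.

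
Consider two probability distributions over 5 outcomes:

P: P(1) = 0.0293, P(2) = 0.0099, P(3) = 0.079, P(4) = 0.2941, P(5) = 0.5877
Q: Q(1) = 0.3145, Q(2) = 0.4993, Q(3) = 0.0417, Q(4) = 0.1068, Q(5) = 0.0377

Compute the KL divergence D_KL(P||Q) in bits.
2.6750 bits

D_KL(P||Q) = Σ P(x) log₂(P(x)/Q(x))

Computing term by term:
  P(1)·log₂(P(1)/Q(1)) = 0.0293·log₂(0.0293/0.3145) = -0.10033
  P(2)·log₂(P(2)/Q(2)) = 0.0099·log₂(0.0099/0.4993) = -0.05600
  P(3)·log₂(P(3)/Q(3)) = 0.079·log₂(0.079/0.0417) = 0.07282
  P(4)·log₂(P(4)/Q(4)) = 0.2941·log₂(0.2941/0.1068) = 0.42980
  P(5)·log₂(P(5)/Q(5)) = 0.5877·log₂(0.5877/0.0377) = 2.32873

D_KL(P||Q) = -0.10033 - 0.05600 + 0.07282 + 0.42980 + 2.32873 = 2.67502 ≈ 2.6750 bits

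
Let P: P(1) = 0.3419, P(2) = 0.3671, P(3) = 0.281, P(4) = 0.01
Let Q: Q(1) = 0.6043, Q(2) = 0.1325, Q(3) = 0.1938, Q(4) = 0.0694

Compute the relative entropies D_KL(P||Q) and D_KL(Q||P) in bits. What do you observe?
D_KL(P||Q) = 0.3814 bits, D_KL(Q||P) = 0.3918 bits. The two directions give different values (D_KL(Q||P) exceeds D_KL(P||Q) by 0.0104 bits): KL divergence is asymmetric.

D_KL(P||Q) = Σ P(x) log₂(P(x)/Q(x))

Computing term by term:
  P(1)·log₂(P(1)/Q(1)) = 0.3419·log₂(0.3419/0.6043) = -0.28094
  P(2)·log₂(P(2)/Q(2)) = 0.3671·log₂(0.3671/0.1325) = 0.53970
  P(3)·log₂(P(3)/Q(3)) = 0.281·log₂(0.281/0.1938) = 0.15062
  P(4)·log₂(P(4)/Q(4)) = 0.01·log₂(0.01/0.0694) = -0.02795

D_KL(P||Q) = -0.28094 + 0.53970 + 0.15062 - 0.02795 = 0.38143 ≈ 0.3814 bits

D_KL(Q||P) = Σ Q(x) log₂(Q(x)/P(x))

Computing term by term:
  Q(1)·log₂(Q(1)/P(1)) = 0.6043·log₂(0.6043/0.3419) = 0.49655
  Q(2)·log₂(Q(2)/P(2)) = 0.1325·log₂(0.1325/0.3671) = -0.19480
  Q(3)·log₂(Q(3)/P(3)) = 0.1938·log₂(0.1938/0.281) = -0.10388
  Q(4)·log₂(Q(4)/P(4)) = 0.0694·log₂(0.0694/0.01) = 0.19397

D_KL(Q||P) = 0.49655 - 0.19480 - 0.10388 + 0.19397 = 0.39184 ≈ 0.3918 bits

These are NOT equal (difference: 0.0104 bits). KL divergence is asymmetric: D_KL(P||Q) ≠ D_KL(Q||P) in general.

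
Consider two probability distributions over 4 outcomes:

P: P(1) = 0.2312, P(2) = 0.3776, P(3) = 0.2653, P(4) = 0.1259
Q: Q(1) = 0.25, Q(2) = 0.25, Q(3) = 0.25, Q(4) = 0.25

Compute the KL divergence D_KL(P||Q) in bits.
0.0967 bits

D_KL(P||Q) = Σ P(x) log₂(P(x)/Q(x))

Computing term by term:
  P(1)·log₂(P(1)/Q(1)) = 0.2312·log₂(0.2312/0.25) = -0.02608
  P(2)·log₂(P(2)/Q(2)) = 0.3776·log₂(0.3776/0.25) = 0.22465
  P(3)·log₂(P(3)/Q(3)) = 0.2653·log₂(0.2653/0.25) = 0.02274
  P(4)·log₂(P(4)/Q(4)) = 0.1259·log₂(0.1259/0.25) = -0.12460

D_KL(P||Q) = -0.02608 + 0.22465 + 0.02274 - 0.12460 = 0.09671 ≈ 0.0967 bits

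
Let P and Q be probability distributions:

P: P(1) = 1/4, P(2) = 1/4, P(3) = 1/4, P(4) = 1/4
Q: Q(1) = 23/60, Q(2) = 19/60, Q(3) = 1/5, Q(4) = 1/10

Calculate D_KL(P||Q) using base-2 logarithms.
0.1715 bits

D_KL(P||Q) = Σ P(x) log₂(P(x)/Q(x))

Computing term by term:
  P(1)·log₂(P(1)/Q(1)) = (1/4)·log₂((1/4)/(23/60)) = -0.15417
  P(2)·log₂(P(2)/Q(2)) = (1/4)·log₂((1/4)/(19/60)) = -0.08526
  P(3)·log₂(P(3)/Q(3)) = (1/4)·log₂((1/4)/(1/5)) = 0.08048
  P(4)·log₂(P(4)/Q(4)) = (1/4)·log₂((1/4)/(1/10)) = 0.33048

D_KL(P||Q) = -0.15417 - 0.08526 + 0.08048 + 0.33048 = 0.17153 ≈ 0.1715 bits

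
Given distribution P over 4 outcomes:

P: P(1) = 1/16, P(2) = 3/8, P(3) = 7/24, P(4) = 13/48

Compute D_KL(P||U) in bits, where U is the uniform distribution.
0.1905 bits

U(i) = 1/4 for all i

D_KL(P||U) = Σ P(x) log₂(P(x) / (1/4))
           = Σ P(x) log₂(P(x)) + log₂(4)
           = log₂(4) - H(P)

H(P) = -Σ P(x) log₂(P(x)):
  -P(1)·log₂(P(1)) = -(1/16)·log₂(1/16) = 0.25000
  -P(2)·log₂(P(2)) = -(3/8)·log₂(3/8) = 0.53064
  -P(3)·log₂(P(3)) = -(7/24)·log₂(7/24) = 0.51847
  -P(4)·log₂(P(4)) = -(13/48)·log₂(13/48) = 0.51039
H(P) = 0.25000 + 0.53064 + 0.51847 + 0.51039 = 1.80950 bits

log₂(4) = 2.00000 bits

D_KL(P||U) = 2.00000 - 1.80950 = 0.19050 ≈ 0.1905 bits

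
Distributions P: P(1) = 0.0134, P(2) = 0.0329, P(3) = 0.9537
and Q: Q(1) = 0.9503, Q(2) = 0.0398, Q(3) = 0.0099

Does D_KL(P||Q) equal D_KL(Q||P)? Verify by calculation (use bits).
D_KL(P||Q) = 6.1934 bits, D_KL(Q||P) = 5.7882 bits. No — D_KL(P||Q) ≠ D_KL(Q||P) for this pair.

D_KL(P||Q) = Σ P(x) log₂(P(x)/Q(x))

Computing term by term:
  P(1)·log₂(P(1)/Q(1)) = 0.0134·log₂(0.0134/0.9503) = -0.08238
  P(2)·log₂(P(2)/Q(2)) = 0.0329·log₂(0.0329/0.0398) = -0.00904
  P(3)·log₂(P(3)/Q(3)) = 0.9537·log₂(0.9537/0.0099) = 6.28485

D_KL(P||Q) = -0.08238 - 0.00904 + 6.28485 = 6.19343 ≈ 6.1934 bits

D_KL(Q||P) = Σ Q(x) log₂(Q(x)/P(x))

Computing term by term:
  Q(1)·log₂(Q(1)/P(1)) = 0.9503·log₂(0.9503/0.0134) = 5.84252
  Q(2)·log₂(Q(2)/P(2)) = 0.0398·log₂(0.0398/0.0329) = 0.01093
  Q(3)·log₂(Q(3)/P(3)) = 0.0099·log₂(0.0099/0.9537) = -0.06524

D_KL(Q||P) = 5.84252 + 0.01093 - 0.06524 = 5.78821 ≈ 5.7882 bits

These are NOT equal (difference: 0.4052 bits). KL divergence is asymmetric: D_KL(P||Q) ≠ D_KL(Q||P) in general.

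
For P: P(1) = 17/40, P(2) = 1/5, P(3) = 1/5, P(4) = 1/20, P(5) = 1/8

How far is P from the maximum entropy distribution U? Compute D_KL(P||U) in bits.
0.2774 bits

U(i) = 1/5 for all i

D_KL(P||U) = Σ P(x) log₂(P(x) / (1/5))
           = Σ P(x) log₂(P(x)) + log₂(5)
           = log₂(5) - H(P)

H(P) = -Σ P(x) log₂(P(x)):
  -P(1)·log₂(P(1)) = -(17/40)·log₂(17/40) = 0.52465
  -P(2)·log₂(P(2)) = -(1/5)·log₂(1/5) = 0.46439
  -P(3)·log₂(P(3)) = -(1/5)·log₂(1/5) = 0.46439
  -P(4)·log₂(P(4)) = -(1/20)·log₂(1/20) = 0.21610
  -P(5)·log₂(P(5)) = -(1/8)·log₂(1/8) = 0.37500
H(P) = 0.52465 + 0.46439 + 0.46439 + 0.21610 + 0.37500 = 2.04453 bits

log₂(5) = 2.32193 bits

D_KL(P||U) = 2.32193 - 2.04453 = 0.27740 ≈ 0.2774 bits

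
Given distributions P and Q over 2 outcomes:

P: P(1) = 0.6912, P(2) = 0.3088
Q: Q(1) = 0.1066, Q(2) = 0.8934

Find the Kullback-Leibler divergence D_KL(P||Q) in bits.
1.3908 bits

D_KL(P||Q) = Σ P(x) log₂(P(x)/Q(x))

Computing term by term:
  P(1)·log₂(P(1)/Q(1)) = 0.6912·log₂(0.6912/0.1066) = 1.86409
  P(2)·log₂(P(2)/Q(2)) = 0.3088·log₂(0.3088/0.8934) = -0.47328

D_KL(P||Q) = 1.86409 - 0.47328 = 1.39081 ≈ 1.3908 bits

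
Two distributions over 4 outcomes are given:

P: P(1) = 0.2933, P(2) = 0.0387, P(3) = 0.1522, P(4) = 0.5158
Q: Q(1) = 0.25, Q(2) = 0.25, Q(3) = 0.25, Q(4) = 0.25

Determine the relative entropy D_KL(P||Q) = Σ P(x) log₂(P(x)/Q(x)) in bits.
0.3934 bits

D_KL(P||Q) = Σ P(x) log₂(P(x)/Q(x))

Computing term by term:
  P(1)·log₂(P(1)/Q(1)) = 0.2933·log₂(0.2933/0.25) = 0.06759
  P(2)·log₂(P(2)/Q(2)) = 0.0387·log₂(0.0387/0.25) = -0.10416
  P(3)·log₂(P(3)/Q(3)) = 0.1522·log₂(0.1522/0.25) = -0.10897
  P(4)·log₂(P(4)/Q(4)) = 0.5158·log₂(0.5158/0.25) = 0.53895

D_KL(P||Q) = 0.06759 - 0.10416 - 0.10897 + 0.53895 = 0.39341 ≈ 0.3934 bits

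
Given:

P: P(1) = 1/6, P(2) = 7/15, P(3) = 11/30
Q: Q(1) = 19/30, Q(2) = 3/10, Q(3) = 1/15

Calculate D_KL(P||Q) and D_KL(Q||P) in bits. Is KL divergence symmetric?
D_KL(P||Q) = 0.8783 bits, D_KL(Q||P) = 0.8646 bits. No, KL divergence is not symmetric.

D_KL(P||Q) = Σ P(x) log₂(P(x)/Q(x))

Computing term by term:
  P(1)·log₂(P(1)/Q(1)) = (1/6)·log₂((1/6)/(19/30)) = -0.32100
  P(2)·log₂(P(2)/Q(2)) = (7/15)·log₂((7/15)/(3/10)) = 0.29747
  P(3)·log₂(P(3)/Q(3)) = (11/30)·log₂((11/30)/(1/15)) = 0.90179

D_KL(P||Q) = -0.32100 + 0.29747 + 0.90179 = 0.87826 ≈ 0.8783 bits

D_KL(Q||P) = Σ Q(x) log₂(Q(x)/P(x))

Computing term by term:
  Q(1)·log₂(Q(1)/P(1)) = (19/30)·log₂((19/30)/(1/6)) = 1.21980
  Q(2)·log₂(Q(2)/P(2)) = (3/10)·log₂((3/10)/(7/15)) = -0.19123
  Q(3)·log₂(Q(3)/P(3)) = (1/15)·log₂((1/15)/(11/30)) = -0.16396

D_KL(Q||P) = 1.21980 - 0.19123 - 0.16396 = 0.86461 ≈ 0.8646 bits

These are NOT equal (difference: 0.0137 bits). KL divergence is asymmetric: D_KL(P||Q) ≠ D_KL(Q||P) in general.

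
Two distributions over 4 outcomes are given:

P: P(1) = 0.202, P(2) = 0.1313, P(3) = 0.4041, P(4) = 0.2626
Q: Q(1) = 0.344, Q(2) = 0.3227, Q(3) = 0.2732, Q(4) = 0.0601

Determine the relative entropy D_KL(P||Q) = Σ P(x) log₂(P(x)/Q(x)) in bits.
0.4614 bits

D_KL(P||Q) = Σ P(x) log₂(P(x)/Q(x))

Computing term by term:
  P(1)·log₂(P(1)/Q(1)) = 0.202·log₂(0.202/0.344) = -0.15515
  P(2)·log₂(P(2)/Q(2)) = 0.1313·log₂(0.1313/0.3227) = -0.17034
  P(3)·log₂(P(3)/Q(3)) = 0.4041·log₂(0.4041/0.2732) = 0.22822
  P(4)·log₂(P(4)/Q(4)) = 0.2626·log₂(0.2626/0.0601) = 0.55866

D_KL(P||Q) = -0.15515 - 0.17034 + 0.22822 + 0.55866 = 0.46139 ≈ 0.4614 bits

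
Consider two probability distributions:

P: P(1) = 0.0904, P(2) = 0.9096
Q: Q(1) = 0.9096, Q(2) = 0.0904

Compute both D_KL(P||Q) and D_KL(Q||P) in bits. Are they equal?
D_KL(P||Q) = 2.7286 bits, D_KL(Q||P) = 2.7286 bits. Yes, in this case they are equal (although KL divergence is not symmetric in general).

D_KL(P||Q) = Σ P(x) log₂(P(x)/Q(x))

Computing term by term:
  P(1)·log₂(P(1)/Q(1)) = 0.0904·log₂(0.0904/0.9096) = -0.30111
  P(2)·log₂(P(2)/Q(2)) = 0.9096·log₂(0.9096/0.0904) = 3.02973

D_KL(P||Q) = -0.30111 + 3.02973 = 2.72862 ≈ 2.7286 bits

D_KL(Q||P) = Σ Q(x) log₂(Q(x)/P(x))

Computing term by term:
  Q(1)·log₂(Q(1)/P(1)) = 0.9096·log₂(0.9096/0.0904) = 3.02973
  Q(2)·log₂(Q(2)/P(2)) = 0.0904·log₂(0.0904/0.9096) = -0.30111

D_KL(Q||P) = 3.02973 - 0.30111 = 2.72862 ≈ 2.7286 bits

These ARE equal here. Q is P with outcomes relabeled (Q(1) = P(2), Q(2) = P(1)) by a relabeling that is its own inverse, so the two sums contain exactly the same terms in a different order. This is a special case — KL divergence is not symmetric in general: D_KL(P||Q) ≠ D_KL(Q||P) for most P, Q.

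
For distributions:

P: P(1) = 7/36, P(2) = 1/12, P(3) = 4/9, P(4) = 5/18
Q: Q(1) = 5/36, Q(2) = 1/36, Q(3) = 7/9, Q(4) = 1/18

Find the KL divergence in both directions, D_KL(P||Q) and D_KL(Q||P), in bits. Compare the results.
D_KL(P||Q) = 0.5126 bits, D_KL(Q||P) = 0.3875 bits. D_KL(P||Q) is larger than D_KL(Q||P) by 0.1251 bits; the two directions differ.

D_KL(P||Q) = Σ P(x) log₂(P(x)/Q(x))

Computing term by term:
  P(1)·log₂(P(1)/Q(1)) = (7/36)·log₂((7/36)/(5/36)) = 0.09439
  P(2)·log₂(P(2)/Q(2)) = (1/12)·log₂((1/12)/(1/36)) = 0.13208
  P(3)·log₂(P(3)/Q(3)) = (4/9)·log₂((4/9)/(7/9)) = -0.35882
  P(4)·log₂(P(4)/Q(4)) = (5/18)·log₂((5/18)/(1/18)) = 0.64498

D_KL(P||Q) = 0.09439 + 0.13208 - 0.35882 + 0.64498 = 0.51263 ≈ 0.5126 bits

D_KL(Q||P) = Σ Q(x) log₂(Q(x)/P(x))

Computing term by term:
  Q(1)·log₂(Q(1)/P(1)) = (5/36)·log₂((5/36)/(7/36)) = -0.06742
  Q(2)·log₂(Q(2)/P(2)) = (1/36)·log₂((1/36)/(1/12)) = -0.04403
  Q(3)·log₂(Q(3)/P(3)) = (7/9)·log₂((7/9)/(4/9)) = 0.62794
  Q(4)·log₂(Q(4)/P(4)) = (1/18)·log₂((1/18)/(5/18)) = -0.12900

D_KL(Q||P) = -0.06742 - 0.04403 + 0.62794 - 0.12900 = 0.38749 ≈ 0.3875 bits

These are NOT equal (difference: 0.1251 bits). KL divergence is asymmetric: D_KL(P||Q) ≠ D_KL(Q||P) in general.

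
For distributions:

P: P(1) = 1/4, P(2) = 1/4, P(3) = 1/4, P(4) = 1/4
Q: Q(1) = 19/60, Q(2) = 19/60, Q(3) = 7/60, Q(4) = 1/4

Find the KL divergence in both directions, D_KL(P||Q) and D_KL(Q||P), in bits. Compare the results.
D_KL(P||Q) = 0.1044 bits, D_KL(Q||P) = 0.0877 bits. D_KL(P||Q) is larger than D_KL(Q||P) by 0.0167 bits; the two directions differ.

D_KL(P||Q) = Σ P(x) log₂(P(x)/Q(x))

Computing term by term:
  P(1)·log₂(P(1)/Q(1)) = (1/4)·log₂((1/4)/(19/60)) = -0.08526
  P(2)·log₂(P(2)/Q(2)) = (1/4)·log₂((1/4)/(19/60)) = -0.08526
  P(3)·log₂(P(3)/Q(3)) = (1/4)·log₂((1/4)/(7/60)) = 0.27488
  P(4)·log₂(P(4)/Q(4)) = (1/4)·log₂((1/4)/(1/4)) = 0.00000

D_KL(P||Q) = -0.08526 - 0.08526 + 0.27488 + 0.00000 = 0.10436 ≈ 0.1044 bits

D_KL(Q||P) = Σ Q(x) log₂(Q(x)/P(x))

Computing term by term:
  Q(1)·log₂(Q(1)/P(1)) = (19/60)·log₂((19/60)/(1/4)) = 0.10800
  Q(2)·log₂(Q(2)/P(2)) = (19/60)·log₂((19/60)/(1/4)) = 0.10800
  Q(3)·log₂(Q(3)/P(3)) = (7/60)·log₂((7/60)/(1/4)) = -0.12828
  Q(4)·log₂(Q(4)/P(4)) = (1/4)·log₂((1/4)/(1/4)) = 0.00000

D_KL(Q||P) = 0.10800 + 0.10800 - 0.12828 + 0.00000 = 0.08772 ≈ 0.0877 bits

These are NOT equal (difference: 0.0167 bits). KL divergence is asymmetric: D_KL(P||Q) ≠ D_KL(Q||P) in general.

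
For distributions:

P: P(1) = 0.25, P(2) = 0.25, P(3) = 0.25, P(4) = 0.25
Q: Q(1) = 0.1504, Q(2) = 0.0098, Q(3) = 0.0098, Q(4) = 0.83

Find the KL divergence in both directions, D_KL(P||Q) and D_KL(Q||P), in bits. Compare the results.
D_KL(P||Q) = 2.0870 bits, D_KL(Q||P) = 1.2350 bits. D_KL(P||Q) is larger than D_KL(Q||P) by 0.8520 bits; the two directions differ.

D_KL(P||Q) = Σ P(x) log₂(P(x)/Q(x))

Computing term by term:
  P(1)·log₂(P(1)/Q(1)) = 0.25·log₂(0.25/0.1504) = 0.18328
  P(2)·log₂(P(2)/Q(2)) = 0.25·log₂(0.25/0.0098) = 1.16825
  P(3)·log₂(P(3)/Q(3)) = 0.25·log₂(0.25/0.0098) = 1.16825
  P(4)·log₂(P(4)/Q(4)) = 0.25·log₂(0.25/0.83) = -0.43280

D_KL(P||Q) = 0.18328 + 1.16825 + 1.16825 - 0.43280 = 2.08698 ≈ 2.0870 bits

D_KL(Q||P) = Σ Q(x) log₂(Q(x)/P(x))

Computing term by term:
  Q(1)·log₂(Q(1)/P(1)) = 0.1504·log₂(0.1504/0.25) = -0.11026
  Q(2)·log₂(Q(2)/P(2)) = 0.0098·log₂(0.0098/0.25) = -0.04580
  Q(3)·log₂(Q(3)/P(3)) = 0.0098·log₂(0.0098/0.25) = -0.04580
  Q(4)·log₂(Q(4)/P(4)) = 0.83·log₂(0.83/0.25) = 1.43688

D_KL(Q||P) = -0.11026 - 0.04580 - 0.04580 + 1.43688 = 1.23502 ≈ 1.2350 bits

These are NOT equal (difference: 0.8520 bits). KL divergence is asymmetric: D_KL(P||Q) ≠ D_KL(Q||P) in general.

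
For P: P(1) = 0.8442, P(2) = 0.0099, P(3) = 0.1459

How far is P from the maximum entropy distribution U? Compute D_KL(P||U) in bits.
0.9076 bits

U(i) = 1/3 for all i

D_KL(P||U) = Σ P(x) log₂(P(x) / (1/3))
           = Σ P(x) log₂(P(x)) + log₂(3)
           = log₂(3) - H(P)

H(P) = -Σ P(x) log₂(P(x)):
  -P(1)·log₂(P(1)) = -(0.8442)·log₂(0.8442) = 0.20627
  -P(2)·log₂(P(2)) = -(0.0099)·log₂(0.0099) = 0.06592
  -P(3)·log₂(P(3)) = -(0.1459)·log₂(0.1459) = 0.40516
H(P) = 0.20627 + 0.06592 + 0.40516 = 0.67735 bits

log₂(3) = 1.58496 bits

D_KL(P||U) = 1.58496 - 0.67735 = 0.90761 ≈ 0.9076 bits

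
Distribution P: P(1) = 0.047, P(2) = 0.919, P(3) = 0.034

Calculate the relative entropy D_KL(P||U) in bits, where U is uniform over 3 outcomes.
1.0998 bits

U(i) = 1/3 for all i

D_KL(P||U) = Σ P(x) log₂(P(x) / (1/3))
           = Σ P(x) log₂(P(x)) + log₂(3)
           = log₂(3) - H(P)

H(P) = -Σ P(x) log₂(P(x)):
  -P(1)·log₂(P(1)) = -(0.047)·log₂(0.047) = 0.20733
  -P(2)·log₂(P(2)) = -(0.919)·log₂(0.919) = 0.11199
  -P(3)·log₂(P(3)) = -(0.034)·log₂(0.034) = 0.16586
H(P) = 0.20733 + 0.11199 + 0.16586 = 0.48518 bits

log₂(3) = 1.58496 bits

D_KL(P||U) = 1.58496 - 0.48518 = 1.09978 ≈ 1.0998 bits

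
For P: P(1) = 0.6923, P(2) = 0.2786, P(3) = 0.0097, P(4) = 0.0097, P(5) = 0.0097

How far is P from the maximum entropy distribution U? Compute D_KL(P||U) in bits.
1.2464 bits

U(i) = 1/5 for all i

D_KL(P||U) = Σ P(x) log₂(P(x) / (1/5))
           = Σ P(x) log₂(P(x)) + log₂(5)
           = log₂(5) - H(P)

H(P) = -Σ P(x) log₂(P(x)):
  -P(1)·log₂(P(1)) = -(0.6923)·log₂(0.6923) = 0.36729
  -P(2)·log₂(P(2)) = -(0.2786)·log₂(0.2786) = 0.51366
  -P(3)·log₂(P(3)) = -(0.0097)·log₂(0.0097) = 0.06487
  -P(4)·log₂(P(4)) = -(0.0097)·log₂(0.0097) = 0.06487
  -P(5)·log₂(P(5)) = -(0.0097)·log₂(0.0097) = 0.06487
H(P) = 0.36729 + 0.51366 + 0.06487 + 0.06487 + 0.06487 = 1.07556 bits

log₂(5) = 2.32193 bits

D_KL(P||U) = 2.32193 - 1.07556 = 1.24637 ≈ 1.2464 bits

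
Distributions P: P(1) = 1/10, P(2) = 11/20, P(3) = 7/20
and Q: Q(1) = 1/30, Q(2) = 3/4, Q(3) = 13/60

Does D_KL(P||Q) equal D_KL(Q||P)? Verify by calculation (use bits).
D_KL(P||Q) = 0.1546 bits, D_KL(Q||P) = 0.1329 bits. No — D_KL(P||Q) ≠ D_KL(Q||P) for this pair.

D_KL(P||Q) = Σ P(x) log₂(P(x)/Q(x))

Computing term by term:
  P(1)·log₂(P(1)/Q(1)) = (1/10)·log₂((1/10)/(1/30)) = 0.15850
  P(2)·log₂(P(2)/Q(2)) = (11/20)·log₂((11/20)/(3/4)) = -0.24610
  P(3)·log₂(P(3)/Q(3)) = (7/20)·log₂((7/20)/(13/60)) = 0.24216

D_KL(P||Q) = 0.15850 - 0.24610 + 0.24216 = 0.15456 ≈ 0.1546 bits

D_KL(Q||P) = Σ Q(x) log₂(Q(x)/P(x))

Computing term by term:
  Q(1)·log₂(Q(1)/P(1)) = (1/30)·log₂((1/30)/(1/10)) = -0.05283
  Q(2)·log₂(Q(2)/P(2)) = (3/4)·log₂((3/4)/(11/20)) = 0.33559
  Q(3)·log₂(Q(3)/P(3)) = (13/60)·log₂((13/60)/(7/20)) = -0.14991

D_KL(Q||P) = -0.05283 + 0.33559 - 0.14991 = 0.13285 ≈ 0.1329 bits

These are NOT equal (difference: 0.0217 bits). KL divergence is asymmetric: D_KL(P||Q) ≠ D_KL(Q||P) in general.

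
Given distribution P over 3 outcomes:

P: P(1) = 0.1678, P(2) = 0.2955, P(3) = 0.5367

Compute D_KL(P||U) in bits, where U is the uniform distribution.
0.1513 bits

U(i) = 1/3 for all i

D_KL(P||U) = Σ P(x) log₂(P(x) / (1/3))
           = Σ P(x) log₂(P(x)) + log₂(3)
           = log₂(3) - H(P)

H(P) = -Σ P(x) log₂(P(x)):
  -P(1)·log₂(P(1)) = -(0.1678)·log₂(0.1678) = 0.43212
  -P(2)·log₂(P(2)) = -(0.2955)·log₂(0.2955) = 0.51972
  -P(3)·log₂(P(3)) = -(0.5367)·log₂(0.5367) = 0.48186
H(P) = 0.43212 + 0.51972 + 0.48186 = 1.43370 bits

log₂(3) = 1.58496 bits

D_KL(P||U) = 1.58496 - 1.43370 = 0.15126 ≈ 0.1513 bits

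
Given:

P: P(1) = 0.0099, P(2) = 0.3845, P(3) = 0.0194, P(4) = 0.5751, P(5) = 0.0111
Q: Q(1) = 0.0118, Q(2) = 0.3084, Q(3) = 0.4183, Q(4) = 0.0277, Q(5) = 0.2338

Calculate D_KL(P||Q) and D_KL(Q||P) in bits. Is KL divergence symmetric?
D_KL(P||Q) = 2.5016 bits, D_KL(Q||P) = 2.6648 bits. No, KL divergence is not symmetric.

D_KL(P||Q) = Σ P(x) log₂(P(x)/Q(x))

Computing term by term:
  P(1)·log₂(P(1)/Q(1)) = 0.0099·log₂(0.0099/0.0118) = -0.00251
  P(2)·log₂(P(2)/Q(2)) = 0.3845·log₂(0.3845/0.3084) = 0.12234
  P(3)·log₂(P(3)/Q(3)) = 0.0194·log₂(0.0194/0.4183) = -0.08595
  P(4)·log₂(P(4)/Q(4)) = 0.5751·log₂(0.5751/0.0277) = 2.51655
  P(5)·log₂(P(5)/Q(5)) = 0.0111·log₂(0.0111/0.2338) = -0.04880

D_KL(P||Q) = -0.00251 + 0.12234 - 0.08595 + 2.51655 - 0.04880 = 2.50163 ≈ 2.5016 bits

D_KL(Q||P) = Σ Q(x) log₂(Q(x)/P(x))

Computing term by term:
  Q(1)·log₂(Q(1)/P(1)) = 0.0118·log₂(0.0118/0.0099) = 0.00299
  Q(2)·log₂(Q(2)/P(2)) = 0.3084·log₂(0.3084/0.3845) = -0.09813
  Q(3)·log₂(Q(3)/P(3)) = 0.4183·log₂(0.4183/0.0194) = 1.85324
  Q(4)·log₂(Q(4)/P(4)) = 0.0277·log₂(0.0277/0.5751) = -0.12121
  Q(5)·log₂(Q(5)/P(5)) = 0.2338·log₂(0.2338/0.0111) = 1.02794

D_KL(Q||P) = 0.00299 - 0.09813 + 1.85324 - 0.12121 + 1.02794 = 2.66483 ≈ 2.6648 bits

These are NOT equal (difference: 0.1632 bits). KL divergence is asymmetric: D_KL(P||Q) ≠ D_KL(Q||P) in general.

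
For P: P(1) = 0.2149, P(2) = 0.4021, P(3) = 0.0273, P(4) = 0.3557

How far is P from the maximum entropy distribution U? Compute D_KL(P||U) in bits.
0.3225 bits

U(i) = 1/4 for all i

D_KL(P||U) = Σ P(x) log₂(P(x) / (1/4))
           = Σ P(x) log₂(P(x)) + log₂(4)
           = log₂(4) - H(P)

H(P) = -Σ P(x) log₂(P(x)):
  -P(1)·log₂(P(1)) = -(0.2149)·log₂(0.2149) = 0.47670
  -P(2)·log₂(P(2)) = -(0.4021)·log₂(0.4021) = 0.52851
  -P(3)·log₂(P(3)) = -(0.0273)·log₂(0.0273) = 0.14182
  -P(4)·log₂(P(4)) = -(0.3557)·log₂(0.3557) = 0.53044
H(P) = 0.47670 + 0.52851 + 0.14182 + 0.53044 = 1.67747 bits

log₂(4) = 2.00000 bits

D_KL(P||U) = 2.00000 - 1.67747 = 0.32253 ≈ 0.3225 bits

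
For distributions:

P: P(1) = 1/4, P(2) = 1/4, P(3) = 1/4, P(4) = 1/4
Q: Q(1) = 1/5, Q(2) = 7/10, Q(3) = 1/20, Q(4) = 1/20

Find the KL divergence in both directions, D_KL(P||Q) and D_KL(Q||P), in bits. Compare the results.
D_KL(P||Q) = 0.8701 bits, D_KL(Q||P) = 0.7432 bits. D_KL(P||Q) is larger than D_KL(Q||P) by 0.1269 bits; the two directions differ.

D_KL(P||Q) = Σ P(x) log₂(P(x)/Q(x))

Computing term by term:
  P(1)·log₂(P(1)/Q(1)) = (1/4)·log₂((1/4)/(1/5)) = 0.08048
  P(2)·log₂(P(2)/Q(2)) = (1/4)·log₂((1/4)/(7/10)) = -0.37136
  P(3)·log₂(P(3)/Q(3)) = (1/4)·log₂((1/4)/(1/20)) = 0.58048
  P(4)·log₂(P(4)/Q(4)) = (1/4)·log₂((1/4)/(1/20)) = 0.58048

D_KL(P||Q) = 0.08048 - 0.37136 + 0.58048 + 0.58048 = 0.87008 ≈ 0.8701 bits

D_KL(Q||P) = Σ Q(x) log₂(Q(x)/P(x))

Computing term by term:
  Q(1)·log₂(Q(1)/P(1)) = (1/5)·log₂((1/5)/(1/4)) = -0.06439
  Q(2)·log₂(Q(2)/P(2)) = (7/10)·log₂((7/10)/(1/4)) = 1.03980
  Q(3)·log₂(Q(3)/P(3)) = (1/20)·log₂((1/20)/(1/4)) = -0.11610
  Q(4)·log₂(Q(4)/P(4)) = (1/20)·log₂((1/20)/(1/4)) = -0.11610

D_KL(Q||P) = -0.06439 + 1.03980 - 0.11610 - 0.11610 = 0.74321 ≈ 0.7432 bits

These are NOT equal (difference: 0.1269 bits). KL divergence is asymmetric: D_KL(P||Q) ≠ D_KL(Q||P) in general.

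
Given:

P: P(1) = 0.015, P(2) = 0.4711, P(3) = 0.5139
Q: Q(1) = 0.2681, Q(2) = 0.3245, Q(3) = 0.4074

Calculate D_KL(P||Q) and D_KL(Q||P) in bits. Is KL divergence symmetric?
D_KL(P||Q) = 0.3631 bits, D_KL(Q||P) = 0.8042 bits. No, KL divergence is not symmetric.

D_KL(P||Q) = Σ P(x) log₂(P(x)/Q(x))

Computing term by term:
  P(1)·log₂(P(1)/Q(1)) = 0.015·log₂(0.015/0.2681) = -0.06240
  P(2)·log₂(P(2)/Q(2)) = 0.4711·log₂(0.4711/0.3245) = 0.25336
  P(3)·log₂(P(3)/Q(3)) = 0.5139·log₂(0.5139/0.4074) = 0.17218

D_KL(P||Q) = -0.06240 + 0.25336 + 0.17218 = 0.36314 ≈ 0.3631 bits

D_KL(Q||P) = Σ Q(x) log₂(Q(x)/P(x))

Computing term by term:
  Q(1)·log₂(Q(1)/P(1)) = 0.2681·log₂(0.2681/0.015) = 1.11523
  Q(2)·log₂(Q(2)/P(2)) = 0.3245·log₂(0.3245/0.4711) = -0.17452
  Q(3)·log₂(Q(3)/P(3)) = 0.4074·log₂(0.4074/0.5139) = -0.13650

D_KL(Q||P) = 1.11523 - 0.17452 - 0.13650 = 0.80421 ≈ 0.8042 bits

These are NOT equal (difference: 0.4411 bits). KL divergence is asymmetric: D_KL(P||Q) ≠ D_KL(Q||P) in general.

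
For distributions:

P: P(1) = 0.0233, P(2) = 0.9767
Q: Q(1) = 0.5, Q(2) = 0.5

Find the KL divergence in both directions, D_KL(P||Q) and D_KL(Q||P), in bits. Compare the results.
D_KL(P||Q) = 0.8404 bits, D_KL(Q||P) = 1.7288 bits. D_KL(Q||P) is larger than D_KL(P||Q) by 0.8884 bits; the two directions differ.

D_KL(P||Q) = Σ P(x) log₂(P(x)/Q(x))

Computing term by term:
  P(1)·log₂(P(1)/Q(1)) = 0.0233·log₂(0.0233/0.5) = -0.10307
  P(2)·log₂(P(2)/Q(2)) = 0.9767·log₂(0.9767/0.5) = 0.94348

D_KL(P||Q) = -0.10307 + 0.94348 = 0.84041 ≈ 0.8404 bits

D_KL(Q||P) = Σ Q(x) log₂(Q(x)/P(x))

Computing term by term:
  Q(1)·log₂(Q(1)/P(1)) = 0.5·log₂(0.5/0.0233) = 2.21176
  Q(2)·log₂(Q(2)/P(2)) = 0.5·log₂(0.5/0.9767) = -0.48299

D_KL(Q||P) = 2.21176 - 0.48299 = 1.72877 ≈ 1.7288 bits

These are NOT equal (difference: 0.8884 bits). KL divergence is asymmetric: D_KL(P||Q) ≠ D_KL(Q||P) in general.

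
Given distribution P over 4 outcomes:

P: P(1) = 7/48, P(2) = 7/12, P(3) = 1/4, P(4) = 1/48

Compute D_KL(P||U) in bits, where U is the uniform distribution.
0.5250 bits

U(i) = 1/4 for all i

D_KL(P||U) = Σ P(x) log₂(P(x) / (1/4))
           = Σ P(x) log₂(P(x)) + log₂(4)
           = log₂(4) - H(P)

H(P) = -Σ P(x) log₂(P(x)):
  -P(1)·log₂(P(1)) = -(7/48)·log₂(7/48) = 0.40507
  -P(2)·log₂(P(2)) = -(7/12)·log₂(7/12) = 0.45360
  -P(3)·log₂(P(3)) = -(1/4)·log₂(1/4) = 0.50000
  -P(4)·log₂(P(4)) = -(1/48)·log₂(1/48) = 0.11635
H(P) = 0.40507 + 0.45360 + 0.50000 + 0.11635 = 1.47502 bits

log₂(4) = 2.00000 bits

D_KL(P||U) = 2.00000 - 1.47502 = 0.52498 ≈ 0.5250 bits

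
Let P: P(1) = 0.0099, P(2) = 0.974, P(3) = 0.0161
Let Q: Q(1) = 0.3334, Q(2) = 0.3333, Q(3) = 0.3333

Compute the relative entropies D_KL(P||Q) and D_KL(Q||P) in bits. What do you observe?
D_KL(P||Q) = 1.3863 bits, D_KL(Q||P) = 2.6330 bits. The two directions give different values (D_KL(Q||P) exceeds D_KL(P||Q) by 1.2467 bits): KL divergence is asymmetric.

D_KL(P||Q) = Σ P(x) log₂(P(x)/Q(x))

Computing term by term:
  P(1)·log₂(P(1)/Q(1)) = 0.0099·log₂(0.0099/0.3334) = -0.05023
  P(2)·log₂(P(2)/Q(2)) = 0.974·log₂(0.974/0.3333) = 1.50688
  P(3)·log₂(P(3)/Q(3)) = 0.0161·log₂(0.0161/0.3333) = -0.07038

D_KL(P||Q) = -0.05023 + 1.50688 - 0.07038 = 1.38627 ≈ 1.3863 bits

D_KL(Q||P) = Σ Q(x) log₂(Q(x)/P(x))

Computing term by term:
  Q(1)·log₂(Q(1)/P(1)) = 0.3334·log₂(0.3334/0.0099) = 1.69157
  Q(2)·log₂(Q(2)/P(2)) = 0.3333·log₂(0.3333/0.974) = -0.51565
  Q(3)·log₂(Q(3)/P(3)) = 0.3333·log₂(0.3333/0.0161) = 1.45708

D_KL(Q||P) = 1.69157 - 0.51565 + 1.45708 = 2.63300 ≈ 2.6330 bits

These are NOT equal (difference: 1.2467 bits). KL divergence is asymmetric: D_KL(P||Q) ≠ D_KL(Q||P) in general.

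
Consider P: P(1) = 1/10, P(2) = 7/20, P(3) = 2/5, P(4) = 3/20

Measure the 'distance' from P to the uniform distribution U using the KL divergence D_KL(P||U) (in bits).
0.1984 bits

U(i) = 1/4 for all i

D_KL(P||U) = Σ P(x) log₂(P(x) / (1/4))
           = Σ P(x) log₂(P(x)) + log₂(4)
           = log₂(4) - H(P)

H(P) = -Σ P(x) log₂(P(x)):
  -P(1)·log₂(P(1)) = -(1/10)·log₂(1/10) = 0.33219
  -P(2)·log₂(P(2)) = -(7/20)·log₂(7/20) = 0.53010
  -P(3)·log₂(P(3)) = -(2/5)·log₂(2/5) = 0.52877
  -P(4)·log₂(P(4)) = -(3/20)·log₂(3/20) = 0.41054
H(P) = 0.33219 + 0.53010 + 0.52877 + 0.41054 = 1.80160 bits

log₂(4) = 2.00000 bits

D_KL(P||U) = 2.00000 - 1.80160 = 0.19840 ≈ 0.1984 bits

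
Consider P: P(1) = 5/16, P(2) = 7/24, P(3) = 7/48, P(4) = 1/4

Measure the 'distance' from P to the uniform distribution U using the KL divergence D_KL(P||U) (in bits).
0.0521 bits

U(i) = 1/4 for all i

D_KL(P||U) = Σ P(x) log₂(P(x) / (1/4))
           = Σ P(x) log₂(P(x)) + log₂(4)
           = log₂(4) - H(P)

H(P) = -Σ P(x) log₂(P(x)):
  -P(1)·log₂(P(1)) = -(5/16)·log₂(5/16) = 0.52440
  -P(2)·log₂(P(2)) = -(7/24)·log₂(7/24) = 0.51847
  -P(3)·log₂(P(3)) = -(7/48)·log₂(7/48) = 0.40507
  -P(4)·log₂(P(4)) = -(1/4)·log₂(1/4) = 0.50000
H(P) = 0.52440 + 0.51847 + 0.40507 + 0.50000 = 1.94794 bits

log₂(4) = 2.00000 bits

D_KL(P||U) = 2.00000 - 1.94794 = 0.05206 ≈ 0.0521 bits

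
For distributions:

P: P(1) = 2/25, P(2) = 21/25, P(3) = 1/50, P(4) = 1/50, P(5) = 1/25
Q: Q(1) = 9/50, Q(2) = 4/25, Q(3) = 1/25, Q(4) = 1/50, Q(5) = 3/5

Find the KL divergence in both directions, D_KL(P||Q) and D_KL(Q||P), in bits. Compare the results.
D_KL(P||Q) = 1.7397 bits, D_KL(Q||P) = 2.2120 bits. D_KL(Q||P) is larger than D_KL(P||Q) by 0.4723 bits; the two directions differ.

D_KL(P||Q) = Σ P(x) log₂(P(x)/Q(x))

Computing term by term:
  P(1)·log₂(P(1)/Q(1)) = (2/25)·log₂((2/25)/(9/50)) = -0.09359
  P(2)·log₂(P(2)/Q(2)) = (21/25)·log₂((21/25)/(4/25)) = 2.00955
  P(3)·log₂(P(3)/Q(3)) = (1/50)·log₂((1/50)/(1/25)) = -0.02000
  P(4)·log₂(P(4)/Q(4)) = (1/50)·log₂((1/50)/(1/50)) = 0.00000
  P(5)·log₂(P(5)/Q(5)) = (1/25)·log₂((1/25)/(3/5)) = -0.15628

D_KL(P||Q) = -0.09359 + 2.00955 - 0.02000 + 0.00000 - 0.15628 = 1.73968 ≈ 1.7397 bits

D_KL(Q||P) = Σ Q(x) log₂(Q(x)/P(x))

Computing term by term:
  Q(1)·log₂(Q(1)/P(1)) = (9/50)·log₂((9/50)/(2/25)) = 0.21059
  Q(2)·log₂(Q(2)/P(2)) = (4/25)·log₂((4/25)/(21/25)) = -0.38277
  Q(3)·log₂(Q(3)/P(3)) = (1/25)·log₂((1/25)/(1/50)) = 0.04000
  Q(4)·log₂(Q(4)/P(4)) = (1/50)·log₂((1/50)/(1/50)) = 0.00000
  Q(5)·log₂(Q(5)/P(5)) = (3/5)·log₂((3/5)/(1/25)) = 2.34413

D_KL(Q||P) = 0.21059 - 0.38277 + 0.04000 + 0.00000 + 2.34413 = 2.21195 ≈ 2.2120 bits

These are NOT equal (difference: 0.4723 bits). KL divergence is asymmetric: D_KL(P||Q) ≠ D_KL(Q||P) in general.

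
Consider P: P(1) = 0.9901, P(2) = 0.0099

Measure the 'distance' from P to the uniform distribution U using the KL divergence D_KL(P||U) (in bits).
0.9199 bits

U(i) = 1/2 for all i

D_KL(P||U) = Σ P(x) log₂(P(x) / (1/2))
           = Σ P(x) log₂(P(x)) + log₂(2)
           = log₂(2) - H(P)

H(P) = -Σ P(x) log₂(P(x)):
  -P(1)·log₂(P(1)) = -(0.9901)·log₂(0.9901) = 0.01421
  -P(2)·log₂(P(2)) = -(0.0099)·log₂(0.0099) = 0.06592
H(P) = 0.01421 + 0.06592 = 0.08013 bits

log₂(2) = 1.00000 bits

D_KL(P||U) = 1.00000 - 0.08013 = 0.91987 ≈ 0.9199 bits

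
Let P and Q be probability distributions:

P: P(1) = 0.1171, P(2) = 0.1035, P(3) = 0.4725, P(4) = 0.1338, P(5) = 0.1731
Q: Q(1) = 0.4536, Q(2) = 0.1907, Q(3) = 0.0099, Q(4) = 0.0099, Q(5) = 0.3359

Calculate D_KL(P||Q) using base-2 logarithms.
2.6520 bits

D_KL(P||Q) = Σ P(x) log₂(P(x)/Q(x))

Computing term by term:
  P(1)·log₂(P(1)/Q(1)) = 0.1171·log₂(0.1171/0.4536) = -0.22878
  P(2)·log₂(P(2)/Q(2)) = 0.1035·log₂(0.1035/0.1907) = -0.09125
  P(3)·log₂(P(3)/Q(3)) = 0.4725·log₂(0.4725/0.0099) = 2.63501
  P(4)·log₂(P(4)/Q(4)) = 0.1338·log₂(0.1338/0.0099) = 0.50262
  P(5)·log₂(P(5)/Q(5)) = 0.1731·log₂(0.1731/0.3359) = -0.16556

D_KL(P||Q) = -0.22878 - 0.09125 + 2.63501 + 0.50262 - 0.16556 = 2.65204 ≈ 2.6520 bits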